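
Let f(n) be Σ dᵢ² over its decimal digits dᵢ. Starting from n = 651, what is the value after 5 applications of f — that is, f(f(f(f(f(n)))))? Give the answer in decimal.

651 → 6² + 5² + 1² = 36 + 25 + 1 = 62
62 → 6² + 2² = 36 + 4 = 40
40 → 4² + 0² = 16 + 0 = 16
16 → 1² + 6² = 1 + 36 = 37
37 → 3² + 7² = 9 + 49 = 58

58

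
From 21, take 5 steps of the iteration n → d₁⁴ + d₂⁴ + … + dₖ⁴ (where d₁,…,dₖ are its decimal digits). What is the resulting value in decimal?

21 → 2⁴ + 1⁴ = 16 + 1 = 17
17 → 1⁴ + 7⁴ = 1 + 2401 = 2402
2402 → 2⁴ + 4⁴ + 0⁴ + 2⁴ = 16 + 256 + 0 + 16 = 288
288 → 2⁴ + 8⁴ + 8⁴ = 16 + 4096 + 4096 = 8208
8208 → 8⁴ + 2⁴ + 0⁴ + 8⁴ = 4096 + 16 + 0 + 4096 = 8208

8208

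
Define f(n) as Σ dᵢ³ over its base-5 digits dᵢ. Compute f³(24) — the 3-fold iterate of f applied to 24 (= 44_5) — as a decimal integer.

28

24 = (4,4)_5 → 128
128 = (1,0,0,3)_5 → 28
28 = (1,0,3)_5 → 28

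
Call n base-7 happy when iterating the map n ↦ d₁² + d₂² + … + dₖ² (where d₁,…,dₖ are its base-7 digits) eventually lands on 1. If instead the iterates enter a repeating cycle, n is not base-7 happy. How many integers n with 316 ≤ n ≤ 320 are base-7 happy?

316: 316 → 46 → 52 → 10 → 10  — not base-7 happy
317: 317 → 49 → 1  — base-7 happy
318: 318 → 54 → 26 → 34 → 52 → 10 → 10  — not base-7 happy
319: 319 → 61 → 27 → 45 → 45  — not base-7 happy
320: 320 → 70 → 10 → 10  — not base-7 happy
base-7 happy: 317

1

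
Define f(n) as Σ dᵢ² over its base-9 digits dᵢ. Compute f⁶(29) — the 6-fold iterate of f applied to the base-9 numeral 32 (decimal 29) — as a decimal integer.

29 = (3,2)_9 → 3² + 2² = 9 + 4 = 13
13 = (1,4)_9 → 1² + 4² = 1 + 16 = 17
17 = (1,8)_9 → 1² + 8² = 1 + 64 = 65
65 = (7,2)_9 → 7² + 2² = 49 + 4 = 53
53 = (5,8)_9 → 5² + 8² = 25 + 64 = 89
89 = (1,0,8)_9 → 1² + 0² + 8² = 1 + 0 + 64 = 65

65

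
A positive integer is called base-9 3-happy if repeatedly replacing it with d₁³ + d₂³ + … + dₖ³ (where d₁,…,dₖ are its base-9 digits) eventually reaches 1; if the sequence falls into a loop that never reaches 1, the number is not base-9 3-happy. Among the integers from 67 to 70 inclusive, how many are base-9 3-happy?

1

67: 67 → 407 → 133 → 469 → 469  — not base-9 3-happy
68: 68 → 468 → 468  — not base-9 3-happy
69: 69 → 559 → 729 → 1  — base-9 3-happy
70: 70 → 686 → 584 → 856 → 128 → 134 → 638 → 1198 → 470 → 476 → 980 → 540 → 432 → 152 → 856  — not base-9 3-happy
base-9 3-happy: 69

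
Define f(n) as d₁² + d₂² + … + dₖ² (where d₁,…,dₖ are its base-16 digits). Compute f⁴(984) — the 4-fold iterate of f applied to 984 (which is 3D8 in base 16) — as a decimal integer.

984 = (3,13,8)_16 → 3² + 13² + 8² = 242
242 = (15,2)_16 → 15² + 2² = 229
229 = (14,5)_16 → 14² + 5² = 221
221 = (13,13)_16 → 13² + 13² = 338

338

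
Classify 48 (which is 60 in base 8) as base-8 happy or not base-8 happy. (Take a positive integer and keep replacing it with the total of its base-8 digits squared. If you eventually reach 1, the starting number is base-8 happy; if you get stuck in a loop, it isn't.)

not base-8 happy

48 = (6,0)_8 → 6² + 0² = 36 + 0 = 36
36 = (4,4)_8 → 4² + 4² = 16 + 16 = 32
32 = (4,0)_8 → 4² + 0² = 16 + 0 = 16
16 = (2,0)_8 → 2² + 0² = 4 + 0 = 4
4 = (4)_8 → 4² = 16  — 16 already seen; the sequence cycles without reaching 1.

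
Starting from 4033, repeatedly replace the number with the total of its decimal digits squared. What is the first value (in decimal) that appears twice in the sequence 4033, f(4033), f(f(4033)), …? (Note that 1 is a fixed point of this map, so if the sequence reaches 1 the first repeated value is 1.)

4033 → 4² + 0² + 3² + 3² = 16 + 0 + 9 + 9 = 34
34 → 3² + 4² = 9 + 16 = 25
25 → 2² + 5² = 4 + 25 = 29
29 → 2² + 9² = 4 + 81 = 85
85 → 8² + 5² = 64 + 25 = 89
89 → 8² + 9² = 64 + 81 = 145
145 → 1² + 4² + 5² = 1 + 16 + 25 = 42
42 → 4² + 2² = 16 + 4 = 20
20 → 2² + 0² = 4 + 0 = 4
4 → 4² = 16
16 → 1² + 6² = 1 + 36 = 37
37 → 3² + 7² = 9 + 49 = 58
58 → 5² + 8² = 25 + 64 = 89  — 89 already appeared earlier.

89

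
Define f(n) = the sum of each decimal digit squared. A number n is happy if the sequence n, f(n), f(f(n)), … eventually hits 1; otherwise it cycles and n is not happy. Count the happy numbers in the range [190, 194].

190: 190 → 82 → 68 → 100 → 1  (reaches 1)
191: 191 → 83 → 73 → 58 → 89 → 145 → 42 → 20 → 4 → 16 → 37 → 58  (repeats 58)
192: 192 → 86 → 100 → 1  (reaches 1)
193: 193 → 91 → 82 → 68 → 100 → 1  (reaches 1)
194: 194 → 98 → 145 → 42 → 20 → 4 → 16 → 37 → 58 → 89 → 145  (repeats 145)
happy: 190, 192, 193

3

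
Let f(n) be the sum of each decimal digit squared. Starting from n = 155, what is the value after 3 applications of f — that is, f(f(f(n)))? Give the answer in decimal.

155 → 1² + 5² + 5² = 51
51 → 5² + 1² = 26
26 → 2² + 6² = 40

40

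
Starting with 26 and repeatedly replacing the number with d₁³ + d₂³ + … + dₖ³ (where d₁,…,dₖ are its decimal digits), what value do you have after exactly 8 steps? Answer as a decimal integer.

26 → 2³ + 6³ = 8 + 216 = 224
224 → 2³ + 2³ + 4³ = 8 + 8 + 64 = 80
80 → 8³ + 0³ = 512 + 0 = 512
512 → 5³ + 1³ + 2³ = 125 + 1 + 8 = 134
134 → 1³ + 3³ + 4³ = 1 + 27 + 64 = 92
92 → 9³ + 2³ = 729 + 8 = 737
737 → 7³ + 3³ + 7³ = 343 + 27 + 343 = 713
713 → 7³ + 1³ + 3³ = 343 + 1 + 27 = 371

371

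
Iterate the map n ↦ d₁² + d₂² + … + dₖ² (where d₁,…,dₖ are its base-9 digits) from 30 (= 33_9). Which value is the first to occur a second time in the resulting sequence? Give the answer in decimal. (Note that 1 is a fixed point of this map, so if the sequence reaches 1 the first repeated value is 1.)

30 = (3,3)_9 → 3² + 3² = 18
18 = (2,0)_9 → 2² + 0² = 4
4 = (4)_9 → 4² = 16
16 = (1,7)_9 → 1² + 7² = 50
50 = (5,5)_9 → 5² + 5² = 50  — 50 already appeared earlier.

50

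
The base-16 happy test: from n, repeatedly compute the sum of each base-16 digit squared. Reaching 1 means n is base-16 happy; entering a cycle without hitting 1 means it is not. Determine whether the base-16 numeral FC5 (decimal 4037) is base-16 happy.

4037 = (15,12,5)_16 → 15² + 12² + 5² = 394
394 = (1,8,10)_16 → 1² + 8² + 10² = 165
165 = (10,5)_16 → 10² + 5² = 125
125 = (7,13)_16 → 7² + 13² = 218
218 = (13,10)_16 → 13² + 10² = 269
269 = (1,0,13)_16 → 1² + 0² + 13² = 170
170 = (10,10)_16 → 10² + 10² = 200
200 = (12,8)_16 → 12² + 8² = 208
208 = (13,0)_16 → 13² + 0² = 169
169 = (10,9)_16 → 10² + 9² = 181
181 = (11,5)_16 → 11² + 5² = 146
146 = (9,2)_16 → 9² + 2² = 85
85 = (5,5)_16 → 5² + 5² = 50
50 = (3,2)_16 → 3² + 2² = 13
13 = (13)_16 → 13² = 169  — 169 already seen; the sequence cycles without reaching 1.

not base-16 happy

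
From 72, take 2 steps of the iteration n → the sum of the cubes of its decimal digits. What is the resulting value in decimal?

72 → 7³ + 2³ = 343 + 8 = 351
351 → 3³ + 5³ + 1³ = 27 + 125 + 1 = 153

153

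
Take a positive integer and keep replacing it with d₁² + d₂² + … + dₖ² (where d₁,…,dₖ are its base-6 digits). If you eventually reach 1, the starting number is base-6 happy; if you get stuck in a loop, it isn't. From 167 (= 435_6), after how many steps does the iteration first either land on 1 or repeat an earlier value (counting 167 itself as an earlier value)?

12

167 = (4,3,5)_6 → 4² + 3² + 5² = 16 + 9 + 25 = 50
50 = (1,2,2)_6 → 1² + 2² + 2² = 1 + 4 + 4 = 9
9 = (1,3)_6 → 1² + 3² = 1 + 9 = 10
10 = (1,4)_6 → 1² + 4² = 1 + 16 = 17
17 = (2,5)_6 → 2² + 5² = 4 + 25 = 29
29 = (4,5)_6 → 4² + 5² = 16 + 25 = 41
41 = (1,0,5)_6 → 1² + 0² + 5² = 1 + 0 + 25 = 26
26 = (4,2)_6 → 4² + 2² = 16 + 4 = 20
20 = (3,2)_6 → 3² + 2² = 9 + 4 = 13
13 = (2,1)_6 → 2² + 1² = 4 + 1 = 5
5 = (5)_6 → 5² = 25
25 = (4,1)_6 → 4² + 1² = 16 + 1 = 17  — 17 repeats.
That took 12 steps.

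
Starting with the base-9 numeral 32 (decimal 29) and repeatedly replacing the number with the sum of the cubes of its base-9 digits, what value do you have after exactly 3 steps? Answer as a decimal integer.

853

29 = (3,2)_9 → 3³ + 2³ = 35
35 = (3,8)_9 → 3³ + 8³ = 539
539 = (6,5,8)_9 → 6³ + 5³ + 8³ = 853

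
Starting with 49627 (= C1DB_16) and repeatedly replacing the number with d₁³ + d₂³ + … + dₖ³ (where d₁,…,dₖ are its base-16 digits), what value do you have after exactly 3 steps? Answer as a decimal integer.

49627 = (12,1,13,11)_16 → 12³ + 1³ + 13³ + 11³ = 1728 + 1 + 2197 + 1331 = 5257
5257 = (1,4,8,9)_16 → 1³ + 4³ + 8³ + 9³ = 1 + 64 + 512 + 729 = 1306
1306 = (5,1,10)_16 → 5³ + 1³ + 10³ = 125 + 1 + 1000 = 1126

1126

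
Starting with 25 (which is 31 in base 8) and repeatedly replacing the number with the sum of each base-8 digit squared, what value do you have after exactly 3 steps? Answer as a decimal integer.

25 = (3,1)_8 → 3² + 1² = 10
10 = (1,2)_8 → 1² + 2² = 5
5 = (5)_8 → 5² = 25

25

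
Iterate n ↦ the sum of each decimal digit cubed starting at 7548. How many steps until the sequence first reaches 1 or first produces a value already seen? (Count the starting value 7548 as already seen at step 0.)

7548 → 7³ + 5³ + 4³ + 8³ = 343 + 125 + 64 + 512 = 1044
1044 → 1³ + 0³ + 4³ + 4³ = 1 + 0 + 64 + 64 = 129
129 → 1³ + 2³ + 9³ = 1 + 8 + 729 = 738
738 → 7³ + 3³ + 8³ = 343 + 27 + 512 = 882
882 → 8³ + 8³ + 2³ = 512 + 512 + 8 = 1032
1032 → 1³ + 0³ + 3³ + 2³ = 1 + 0 + 27 + 8 = 36
36 → 3³ + 6³ = 27 + 216 = 243
243 → 2³ + 4³ + 3³ = 8 + 64 + 27 = 99
99 → 9³ + 9³ = 729 + 729 = 1458
1458 → 1³ + 4³ + 5³ + 8³ = 1 + 64 + 125 + 512 = 702
702 → 7³ + 0³ + 2³ = 343 + 0 + 8 = 351
351 → 3³ + 5³ + 1³ = 27 + 125 + 1 = 153
153 → 1³ + 5³ + 3³ = 1 + 125 + 27 = 153  — 153 repeats.
That took 13 steps.

13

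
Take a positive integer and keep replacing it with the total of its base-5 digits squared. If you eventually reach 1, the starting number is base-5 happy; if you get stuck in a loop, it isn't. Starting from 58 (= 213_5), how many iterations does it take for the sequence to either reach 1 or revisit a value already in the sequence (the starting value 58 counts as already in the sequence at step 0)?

58 = (2,1,3)_5 → 2² + 1² + 3² = 14
14 = (2,4)_5 → 2² + 4² = 20
20 = (4,0)_5 → 4² + 0² = 16
16 = (3,1)_5 → 3² + 1² = 10
10 = (2,0)_5 → 2² + 0² = 4
4 = (4)_5 → 4² = 16  — 16 repeats.
That took 6 steps.

6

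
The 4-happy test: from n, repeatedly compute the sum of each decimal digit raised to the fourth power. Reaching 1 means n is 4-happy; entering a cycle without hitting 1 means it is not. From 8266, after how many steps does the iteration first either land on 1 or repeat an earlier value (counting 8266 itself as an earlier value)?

15

8266 → 8⁴ + 2⁴ + 6⁴ + 6⁴ = 4096 + 16 + 1296 + 1296 = 6704
6704 → 6⁴ + 7⁴ + 0⁴ + 4⁴ = 1296 + 2401 + 0 + 256 = 3953
3953 → 3⁴ + 9⁴ + 5⁴ + 3⁴ = 81 + 6561 + 625 + 81 = 7348
7348 → 7⁴ + 3⁴ + 4⁴ + 8⁴ = 2401 + 81 + 256 + 4096 = 6834
6834 → 6⁴ + 8⁴ + 3⁴ + 4⁴ = 1296 + 4096 + 81 + 256 = 5729
5729 → 5⁴ + 7⁴ + 2⁴ + 9⁴ = 625 + 2401 + 16 + 6561 = 9603
9603 → 9⁴ + 6⁴ + 0⁴ + 3⁴ = 6561 + 1296 + 0 + 81 = 7938
7938 → 7⁴ + 9⁴ + 3⁴ + 8⁴ = 2401 + 6561 + 81 + 4096 = 13139
13139 → 1⁴ + 3⁴ + 1⁴ + 3⁴ + 9⁴ = 1 + 81 + 1 + 81 + 6561 = 6725
6725 → 6⁴ + 7⁴ + 2⁴ + 5⁴ = 1296 + 2401 + 16 + 625 = 4338
4338 → 4⁴ + 3⁴ + 3⁴ + 8⁴ = 256 + 81 + 81 + 4096 = 4514
4514 → 4⁴ + 5⁴ + 1⁴ + 4⁴ = 256 + 625 + 1 + 256 = 1138
1138 → 1⁴ + 1⁴ + 3⁴ + 8⁴ = 1 + 1 + 81 + 4096 = 4179
4179 → 4⁴ + 1⁴ + 7⁴ + 9⁴ = 256 + 1 + 2401 + 6561 = 9219
9219 → 9⁴ + 2⁴ + 1⁴ + 9⁴ = 6561 + 16 + 1 + 6561 = 13139  — 13139 repeats.
That took 15 steps.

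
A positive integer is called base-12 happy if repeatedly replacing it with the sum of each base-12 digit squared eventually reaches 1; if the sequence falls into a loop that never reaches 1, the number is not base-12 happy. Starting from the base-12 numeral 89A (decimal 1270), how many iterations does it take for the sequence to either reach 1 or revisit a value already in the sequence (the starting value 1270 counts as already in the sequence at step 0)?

1270 = (8,9,10)_12 → 8² + 9² + 10² = 64 + 81 + 100 = 245
245 = (1,8,5)_12 → 1² + 8² + 5² = 1 + 64 + 25 = 90
90 = (7,6)_12 → 7² + 6² = 49 + 36 = 85
85 = (7,1)_12 → 7² + 1² = 49 + 1 = 50
50 = (4,2)_12 → 4² + 2² = 16 + 4 = 20
20 = (1,8)_12 → 1² + 8² = 1 + 64 = 65
65 = (5,5)_12 → 5² + 5² = 25 + 25 = 50  — 50 repeats.
That took 7 steps.

7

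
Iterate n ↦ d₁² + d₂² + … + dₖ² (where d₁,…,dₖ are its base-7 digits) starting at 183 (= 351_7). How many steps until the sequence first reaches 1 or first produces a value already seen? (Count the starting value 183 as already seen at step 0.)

3

183 = (3,5,1)_7 → 3² + 5² + 1² = 35
35 = (5,0)_7 → 5² + 0² = 25
25 = (3,4)_7 → 3² + 4² = 25  — 25 repeats.
That took 3 steps.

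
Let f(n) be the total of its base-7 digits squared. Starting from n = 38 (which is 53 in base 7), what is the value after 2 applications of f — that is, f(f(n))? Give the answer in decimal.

38 = (5,3)_7 → 5² + 3² = 25 + 9 = 34
34 = (4,6)_7 → 4² + 6² = 16 + 36 = 52

52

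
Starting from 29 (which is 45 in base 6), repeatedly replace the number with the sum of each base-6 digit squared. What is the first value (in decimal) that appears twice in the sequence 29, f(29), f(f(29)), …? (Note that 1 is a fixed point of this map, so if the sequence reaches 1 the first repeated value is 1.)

29

29 = (4,5)_6 → 4² + 5² = 41
41 = (1,0,5)_6 → 1² + 0² + 5² = 26
26 = (4,2)_6 → 4² + 2² = 20
20 = (3,2)_6 → 3² + 2² = 13
13 = (2,1)_6 → 2² + 1² = 5
5 = (5)_6 → 5² = 25
25 = (4,1)_6 → 4² + 1² = 17
17 = (2,5)_6 → 2² + 5² = 29  — 29 already appeared earlier.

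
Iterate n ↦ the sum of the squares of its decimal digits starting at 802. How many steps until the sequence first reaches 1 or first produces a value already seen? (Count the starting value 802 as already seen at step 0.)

802 → 8² + 0² + 2² = 68
68 → 6² + 8² = 100
100 → 1² + 0² + 0² = 1  — reached 1.
That took 3 steps.

3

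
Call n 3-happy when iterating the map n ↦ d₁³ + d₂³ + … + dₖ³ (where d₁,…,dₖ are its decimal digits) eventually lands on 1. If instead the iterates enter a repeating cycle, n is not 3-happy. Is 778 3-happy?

778 → 1198
1198 → 1243
1243 → 100
100 → 1  — reached 1.

3-happy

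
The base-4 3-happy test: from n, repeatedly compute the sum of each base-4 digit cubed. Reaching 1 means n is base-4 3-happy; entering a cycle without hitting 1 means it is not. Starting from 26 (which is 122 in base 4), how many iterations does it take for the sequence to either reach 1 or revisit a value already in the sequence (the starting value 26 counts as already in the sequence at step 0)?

26 = (1,2,2)_4 → 17
17 = (1,0,1)_4 → 2
2 = (2)_4 → 8
8 = (2,0)_4 → 8  — 8 repeats.
That took 4 steps.

4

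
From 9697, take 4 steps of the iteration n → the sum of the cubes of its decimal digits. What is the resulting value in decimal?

9697 → 9³ + 6³ + 9³ + 7³ = 729 + 216 + 729 + 343 = 2017
2017 → 2³ + 0³ + 1³ + 7³ = 8 + 0 + 1 + 343 = 352
352 → 3³ + 5³ + 2³ = 27 + 125 + 8 = 160
160 → 1³ + 6³ + 0³ = 1 + 216 + 0 = 217

217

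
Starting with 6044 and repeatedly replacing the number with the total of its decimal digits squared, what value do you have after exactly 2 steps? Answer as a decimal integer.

6044 → 6² + 0² + 4² + 4² = 36 + 0 + 16 + 16 = 68
68 → 6² + 8² = 36 + 64 = 100

100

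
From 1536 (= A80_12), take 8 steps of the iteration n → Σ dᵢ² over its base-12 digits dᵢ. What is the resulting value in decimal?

34

1536 = (10,8,0)_12 → 10² + 8² + 0² = 100 + 64 + 0 = 164
164 = (1,1,8)_12 → 1² + 1² + 8² = 1 + 1 + 64 = 66
66 = (5,6)_12 → 5² + 6² = 25 + 36 = 61
61 = (5,1)_12 → 5² + 1² = 25 + 1 = 26
26 = (2,2)_12 → 2² + 2² = 4 + 4 = 8
8 = (8)_12 → 8² = 64
64 = (5,4)_12 → 5² + 4² = 25 + 16 = 41
41 = (3,5)_12 → 3² + 5² = 9 + 25 = 34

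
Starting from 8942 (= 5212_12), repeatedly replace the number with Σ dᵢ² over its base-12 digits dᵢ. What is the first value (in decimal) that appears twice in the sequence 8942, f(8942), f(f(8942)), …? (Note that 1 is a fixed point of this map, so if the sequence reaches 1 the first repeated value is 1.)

8942 = (5,2,1,2)_12 → 5² + 2² + 1² + 2² = 25 + 4 + 1 + 4 = 34
34 = (2,10)_12 → 2² + 10² = 4 + 100 = 104
104 = (8,8)_12 → 8² + 8² = 64 + 64 = 128
128 = (10,8)_12 → 10² + 8² = 100 + 64 = 164
164 = (1,1,8)_12 → 1² + 1² + 8² = 1 + 1 + 64 = 66
66 = (5,6)_12 → 5² + 6² = 25 + 36 = 61
61 = (5,1)_12 → 5² + 1² = 25 + 1 = 26
26 = (2,2)_12 → 2² + 2² = 4 + 4 = 8
8 = (8)_12 → 8² = 64
64 = (5,4)_12 → 5² + 4² = 25 + 16 = 41
41 = (3,5)_12 → 3² + 5² = 9 + 25 = 34  — 34 already appeared earlier.

34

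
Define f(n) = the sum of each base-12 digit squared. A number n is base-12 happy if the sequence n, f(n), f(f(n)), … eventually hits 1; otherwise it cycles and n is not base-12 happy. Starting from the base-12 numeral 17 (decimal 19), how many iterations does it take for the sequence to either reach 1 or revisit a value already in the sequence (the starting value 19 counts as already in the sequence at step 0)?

19 = (1,7)_12 → 1² + 7² = 1 + 49 = 50
50 = (4,2)_12 → 4² + 2² = 16 + 4 = 20
20 = (1,8)_12 → 1² + 8² = 1 + 64 = 65
65 = (5,5)_12 → 5² + 5² = 25 + 25 = 50  — 50 repeats.
That took 4 steps.

4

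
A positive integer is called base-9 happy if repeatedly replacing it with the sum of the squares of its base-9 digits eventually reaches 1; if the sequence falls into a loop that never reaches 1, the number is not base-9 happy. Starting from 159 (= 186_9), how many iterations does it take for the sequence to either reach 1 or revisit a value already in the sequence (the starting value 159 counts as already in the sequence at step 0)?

3

159 = (1,8,6)_9 → 1² + 8² + 6² = 101
101 = (1,2,2)_9 → 1² + 2² + 2² = 9
9 = (1,0)_9 → 1² + 0² = 1  — reached 1.
That took 3 steps.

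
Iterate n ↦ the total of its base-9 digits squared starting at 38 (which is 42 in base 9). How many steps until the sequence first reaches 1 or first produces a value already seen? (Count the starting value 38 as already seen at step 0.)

38 = (4,2)_9 → 4² + 2² = 16 + 4 = 20
20 = (2,2)_9 → 2² + 2² = 4 + 4 = 8
8 = (8)_9 → 8² = 64
64 = (7,1)_9 → 7² + 1² = 49 + 1 = 50
50 = (5,5)_9 → 5² + 5² = 25 + 25 = 50  — 50 repeats.
That took 5 steps.

5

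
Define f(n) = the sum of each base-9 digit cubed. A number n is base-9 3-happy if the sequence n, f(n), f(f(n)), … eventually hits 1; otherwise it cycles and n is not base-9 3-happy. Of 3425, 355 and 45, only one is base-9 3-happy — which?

45

3425: 3425 → 413 → 637 → 1029 → 271 → 55 → 217 → 225 → 351 → 91 → 3 → 27 → 27  — repeats 27 (not base-9 3-happy)
355: 355 → 155 → 521 → 755 → 521  — repeats 521 (not base-9 3-happy)
45: 45 → 125 → 577 → 345 → 99 → 9 → 1  — reaches 1 (base-9 3-happy)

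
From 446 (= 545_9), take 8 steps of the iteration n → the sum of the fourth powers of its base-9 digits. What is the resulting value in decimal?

446 = (5,4,5)_9 → 5⁴ + 4⁴ + 5⁴ = 625 + 256 + 625 = 1506
1506 = (2,0,5,3)_9 → 2⁴ + 0⁴ + 5⁴ + 3⁴ = 16 + 0 + 625 + 81 = 722
722 = (8,8,2)_9 → 8⁴ + 8⁴ + 2⁴ = 4096 + 4096 + 16 = 8208
8208 = (1,2,2,3,0)_9 → 1⁴ + 2⁴ + 2⁴ + 3⁴ + 0⁴ = 1 + 16 + 16 + 81 + 0 = 114
114 = (1,3,6)_9 → 1⁴ + 3⁴ + 6⁴ = 1 + 81 + 1296 = 1378
1378 = (1,8,0,1)_9 → 1⁴ + 8⁴ + 0⁴ + 1⁴ = 1 + 4096 + 0 + 1 = 4098
4098 = (5,5,5,3)_9 → 5⁴ + 5⁴ + 5⁴ + 3⁴ = 625 + 625 + 625 + 81 = 1956
1956 = (2,6,1,3)_9 → 2⁴ + 6⁴ + 1⁴ + 3⁴ = 16 + 1296 + 1 + 81 = 1394

1394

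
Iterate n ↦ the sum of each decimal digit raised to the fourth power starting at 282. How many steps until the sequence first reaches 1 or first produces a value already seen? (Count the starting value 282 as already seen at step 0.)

13

282 → 2⁴ + 8⁴ + 2⁴ = 16 + 4096 + 16 = 4128
4128 → 4⁴ + 1⁴ + 2⁴ + 8⁴ = 256 + 1 + 16 + 4096 = 4369
4369 → 4⁴ + 3⁴ + 6⁴ + 9⁴ = 256 + 81 + 1296 + 6561 = 8194
8194 → 8⁴ + 1⁴ + 9⁴ + 4⁴ = 4096 + 1 + 6561 + 256 = 10914
10914 → 1⁴ + 0⁴ + 9⁴ + 1⁴ + 4⁴ = 1 + 0 + 6561 + 1 + 256 = 6819
6819 → 6⁴ + 8⁴ + 1⁴ + 9⁴ = 1296 + 4096 + 1 + 6561 = 11954
11954 → 1⁴ + 1⁴ + 9⁴ + 5⁴ + 4⁴ = 1 + 1 + 6561 + 625 + 256 = 7444
7444 → 7⁴ + 4⁴ + 4⁴ + 4⁴ = 2401 + 256 + 256 + 256 = 3169
3169 → 3⁴ + 1⁴ + 6⁴ + 9⁴ = 81 + 1 + 1296 + 6561 = 7939
7939 → 7⁴ + 9⁴ + 3⁴ + 9⁴ = 2401 + 6561 + 81 + 6561 = 15604
15604 → 1⁴ + 5⁴ + 6⁴ + 0⁴ + 4⁴ = 1 + 625 + 1296 + 0 + 256 = 2178
2178 → 2⁴ + 1⁴ + 7⁴ + 8⁴ = 16 + 1 + 2401 + 4096 = 6514
6514 → 6⁴ + 5⁴ + 1⁴ + 4⁴ = 1296 + 625 + 1 + 256 = 2178  — 2178 repeats.
That took 13 steps.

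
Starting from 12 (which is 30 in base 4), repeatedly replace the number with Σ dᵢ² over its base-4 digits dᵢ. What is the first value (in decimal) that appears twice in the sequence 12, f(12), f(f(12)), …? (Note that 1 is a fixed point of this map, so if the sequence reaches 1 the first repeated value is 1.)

1

12 = (3,0)_4 → 3² + 0² = 9
9 = (2,1)_4 → 2² + 1² = 5
5 = (1,1)_4 → 1² + 1² = 2
2 = (2)_4 → 2² = 4
4 = (1,0)_4 → 1² + 0² = 1  — reached the fixed point 1.
1 → 1, so 1 is the first repeated value.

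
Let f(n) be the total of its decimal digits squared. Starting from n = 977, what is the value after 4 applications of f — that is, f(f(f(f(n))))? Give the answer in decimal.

2

977 → 9² + 7² + 7² = 179
179 → 1² + 7² + 9² = 131
131 → 1² + 3² + 1² = 11
11 → 1² + 1² = 2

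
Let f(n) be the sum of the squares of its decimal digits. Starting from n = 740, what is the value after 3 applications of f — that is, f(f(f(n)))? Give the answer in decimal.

740 → 7² + 4² + 0² = 49 + 16 + 0 = 65
65 → 6² + 5² = 36 + 25 = 61
61 → 6² + 1² = 36 + 1 = 37

37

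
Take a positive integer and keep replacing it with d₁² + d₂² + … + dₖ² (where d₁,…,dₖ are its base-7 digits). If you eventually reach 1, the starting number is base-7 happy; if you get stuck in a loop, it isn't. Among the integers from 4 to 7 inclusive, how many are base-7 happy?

4: 4 → 16 → 8 → 2 → 4  (repeats 4)
5: 5 → 25 → 25  (repeats 25)
6: 6 → 36 → 26 → 34 → 52 → 10 → 10  (repeats 10)
7: 7 → 1  (reaches 1)
base-7 happy: 7

1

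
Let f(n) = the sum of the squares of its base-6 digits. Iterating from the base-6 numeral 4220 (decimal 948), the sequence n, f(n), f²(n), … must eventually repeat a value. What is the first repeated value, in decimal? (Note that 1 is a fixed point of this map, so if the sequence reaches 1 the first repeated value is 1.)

20

948 = (4,2,2,0)_6 → 4² + 2² + 2² + 0² = 24
24 = (4,0)_6 → 4² + 0² = 16
16 = (2,4)_6 → 2² + 4² = 20
20 = (3,2)_6 → 3² + 2² = 13
13 = (2,1)_6 → 2² + 1² = 5
5 = (5)_6 → 5² = 25
25 = (4,1)_6 → 4² + 1² = 17
17 = (2,5)_6 → 2² + 5² = 29
29 = (4,5)_6 → 4² + 5² = 41
41 = (1,0,5)_6 → 1² + 0² + 5² = 26
26 = (4,2)_6 → 4² + 2² = 20  — 20 already appeared earlier.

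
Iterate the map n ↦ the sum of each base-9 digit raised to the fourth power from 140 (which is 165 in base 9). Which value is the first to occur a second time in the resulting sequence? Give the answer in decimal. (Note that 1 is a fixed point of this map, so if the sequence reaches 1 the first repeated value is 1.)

4098

140 = (1,6,5)_9 → 1⁴ + 6⁴ + 5⁴ = 1 + 1296 + 625 = 1922
1922 = (2,5,6,5)_9 → 2⁴ + 5⁴ + 6⁴ + 5⁴ = 16 + 625 + 1296 + 625 = 2562
2562 = (3,4,5,6)_9 → 3⁴ + 4⁴ + 5⁴ + 6⁴ = 81 + 256 + 625 + 1296 = 2258
2258 = (3,0,7,8)_9 → 3⁴ + 0⁴ + 7⁴ + 8⁴ = 81 + 0 + 2401 + 4096 = 6578
6578 = (1,0,0,1,8)_9 → 1⁴ + 0⁴ + 0⁴ + 1⁴ + 8⁴ = 1 + 0 + 0 + 1 + 4096 = 4098
4098 = (5,5,5,3)_9 → 5⁴ + 5⁴ + 5⁴ + 3⁴ = 625 + 625 + 625 + 81 = 1956
1956 = (2,6,1,3)_9 → 2⁴ + 6⁴ + 1⁴ + 3⁴ = 16 + 1296 + 1 + 81 = 1394
1394 = (1,8,1,8)_9 → 1⁴ + 8⁴ + 1⁴ + 8⁴ = 1 + 4096 + 1 + 4096 = 8194
8194 = (1,2,2,1,4)_9 → 1⁴ + 2⁴ + 2⁴ + 1⁴ + 4⁴ = 1 + 16 + 16 + 1 + 256 = 290
290 = (3,5,2)_9 → 3⁴ + 5⁴ + 2⁴ = 81 + 625 + 16 = 722
722 = (8,8,2)_9 → 8⁴ + 8⁴ + 2⁴ = 4096 + 4096 + 16 = 8208
8208 = (1,2,2,3,0)_9 → 1⁴ + 2⁴ + 2⁴ + 3⁴ + 0⁴ = 1 + 16 + 16 + 81 + 0 = 114
114 = (1,3,6)_9 → 1⁴ + 3⁴ + 6⁴ = 1 + 81 + 1296 = 1378
1378 = (1,8,0,1)_9 → 1⁴ + 8⁴ + 0⁴ + 1⁴ = 1 + 4096 + 0 + 1 = 4098  — 4098 already appeared earlier.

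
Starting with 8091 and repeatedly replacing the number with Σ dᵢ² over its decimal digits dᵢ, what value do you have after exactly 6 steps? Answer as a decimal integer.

8091 → 146
146 → 53
53 → 34
34 → 25
25 → 29
29 → 85

85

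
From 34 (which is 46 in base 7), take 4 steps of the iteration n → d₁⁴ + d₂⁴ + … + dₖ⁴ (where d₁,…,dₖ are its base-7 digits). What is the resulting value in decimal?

34 = (4,6)_7 → 4⁴ + 6⁴ = 1552
1552 = (4,3,4,5)_7 → 4⁴ + 3⁴ + 4⁴ + 5⁴ = 1218
1218 = (3,3,6,0)_7 → 3⁴ + 3⁴ + 6⁴ + 0⁴ = 1458
1458 = (4,1,5,2)_7 → 4⁴ + 1⁴ + 5⁴ + 2⁴ = 898

898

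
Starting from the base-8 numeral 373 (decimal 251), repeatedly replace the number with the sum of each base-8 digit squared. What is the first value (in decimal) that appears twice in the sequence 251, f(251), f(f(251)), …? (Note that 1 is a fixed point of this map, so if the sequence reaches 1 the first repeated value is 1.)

251 = (3,7,3)_8 → 3² + 7² + 3² = 9 + 49 + 9 = 67
67 = (1,0,3)_8 → 1² + 0² + 3² = 1 + 0 + 9 = 10
10 = (1,2)_8 → 1² + 2² = 1 + 4 = 5
5 = (5)_8 → 5² = 25
25 = (3,1)_8 → 3² + 1² = 9 + 1 = 10  — 10 already appeared earlier.

10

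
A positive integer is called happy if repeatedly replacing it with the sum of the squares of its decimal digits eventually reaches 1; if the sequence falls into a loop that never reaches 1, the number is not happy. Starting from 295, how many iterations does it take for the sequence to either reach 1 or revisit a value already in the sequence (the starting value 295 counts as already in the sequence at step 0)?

295 → 2² + 9² + 5² = 110
110 → 1² + 1² + 0² = 2
2 → 2² = 4
4 → 4² = 16
16 → 1² + 6² = 37
37 → 3² + 7² = 58
58 → 5² + 8² = 89
89 → 8² + 9² = 145
145 → 1² + 4² + 5² = 42
42 → 4² + 2² = 20
20 → 2² + 0² = 4  — 4 repeats.
That took 11 steps.

11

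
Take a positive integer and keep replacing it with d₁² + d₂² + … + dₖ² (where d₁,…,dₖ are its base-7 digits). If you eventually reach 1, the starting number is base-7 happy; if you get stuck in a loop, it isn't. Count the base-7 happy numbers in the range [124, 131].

124: 124 → 38 → 34 → 52 → 10 → 10  (repeats 10)
125: 125 → 49 → 1  (reaches 1)
126: 126 → 20 → 40 → 50 → 2 → 4 → 16 → 8 → 2  (repeats 2)
127: 127 → 21 → 9 → 5 → 25 → 25  (repeats 25)
128: 128 → 24 → 18 → 20 → 40 → 50 → 2 → 4 → 16 → 8 → 2  (repeats 2)
129: 129 → 29 → 17 → 13 → 37 → 29  (repeats 29)
130: 130 → 36 → 26 → 34 → 52 → 10 → 10  (repeats 10)
131: 131 → 45 → 45  (repeats 45)
base-7 happy: 125

1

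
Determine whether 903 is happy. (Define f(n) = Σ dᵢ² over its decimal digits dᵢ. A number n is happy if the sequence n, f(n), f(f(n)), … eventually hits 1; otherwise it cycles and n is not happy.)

903 → 9² + 0² + 3² = 90
90 → 9² + 0² = 81
81 → 8² + 1² = 65
65 → 6² + 5² = 61
61 → 6² + 1² = 37
37 → 3² + 7² = 58
58 → 5² + 8² = 89
89 → 8² + 9² = 145
145 → 1² + 4² + 5² = 42
42 → 4² + 2² = 20
20 → 2² + 0² = 4
4 → 4² = 16
16 → 1² + 6² = 37  — 37 already seen; the sequence cycles without reaching 1.

not happy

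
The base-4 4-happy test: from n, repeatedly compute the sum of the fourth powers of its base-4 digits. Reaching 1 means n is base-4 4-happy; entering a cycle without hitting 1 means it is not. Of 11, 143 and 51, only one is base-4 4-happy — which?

11: 11 → 97 → 18 → 17 → 2 → 16 → 1  — reaches 1 (base-4 4-happy)
143: 143 → 178 → 113 → 83 → 83  — repeats 83 (not base-4 4-happy)
51: 51 → 162 → 48 → 81 → 3 → 81  — repeats 81 (not base-4 4-happy)

11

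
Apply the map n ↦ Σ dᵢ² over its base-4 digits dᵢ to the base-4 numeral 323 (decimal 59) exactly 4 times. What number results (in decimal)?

59 = (3,2,3)_4 → 3² + 2² + 3² = 9 + 4 + 9 = 22
22 = (1,1,2)_4 → 1² + 1² + 2² = 1 + 1 + 4 = 6
6 = (1,2)_4 → 1² + 2² = 1 + 4 = 5
5 = (1,1)_4 → 1² + 1² = 1 + 1 = 2

2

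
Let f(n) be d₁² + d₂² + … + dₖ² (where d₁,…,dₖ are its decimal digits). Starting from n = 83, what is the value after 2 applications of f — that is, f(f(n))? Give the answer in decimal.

58

83 → 73
73 → 58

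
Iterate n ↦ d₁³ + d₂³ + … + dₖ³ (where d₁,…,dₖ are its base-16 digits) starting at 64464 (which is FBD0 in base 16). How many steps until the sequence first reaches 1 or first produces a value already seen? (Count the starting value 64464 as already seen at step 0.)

64464 = (15,11,13,0)_16 → 15³ + 11³ + 13³ + 0³ = 6903
6903 = (1,10,15,7)_16 → 1³ + 10³ + 15³ + 7³ = 4719
4719 = (1,2,6,15)_16 → 1³ + 2³ + 6³ + 15³ = 3600
3600 = (14,1,0)_16 → 14³ + 1³ + 0³ = 2745
2745 = (10,11,9)_16 → 10³ + 11³ + 9³ = 3060
3060 = (11,15,4)_16 → 11³ + 15³ + 4³ = 4770
4770 = (1,2,10,2)_16 → 1³ + 2³ + 10³ + 2³ = 1017
1017 = (3,15,9)_16 → 3³ + 15³ + 9³ = 4131
4131 = (1,0,2,3)_16 → 1³ + 0³ + 2³ + 3³ = 36
36 = (2,4)_16 → 2³ + 4³ = 72
72 = (4,8)_16 → 4³ + 8³ = 576
576 = (2,4,0)_16 → 2³ + 4³ + 0³ = 72  — 72 repeats.
That took 12 steps.

12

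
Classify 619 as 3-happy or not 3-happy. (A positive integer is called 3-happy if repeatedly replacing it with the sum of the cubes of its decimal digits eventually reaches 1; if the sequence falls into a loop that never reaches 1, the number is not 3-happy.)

not 3-happy

619 → 6³ + 1³ + 9³ = 216 + 1 + 729 = 946
946 → 9³ + 4³ + 6³ = 729 + 64 + 216 = 1009
1009 → 1³ + 0³ + 0³ + 9³ = 1 + 0 + 0 + 729 = 730
730 → 7³ + 3³ + 0³ = 343 + 27 + 0 = 370
370 → 3³ + 7³ + 0³ = 27 + 343 + 0 = 370  — 370 already seen; the sequence cycles without reaching 1.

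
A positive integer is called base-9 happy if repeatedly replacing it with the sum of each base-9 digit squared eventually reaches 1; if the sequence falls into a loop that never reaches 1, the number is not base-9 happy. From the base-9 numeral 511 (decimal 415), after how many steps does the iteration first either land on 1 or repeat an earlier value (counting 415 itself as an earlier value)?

3

415 = (5,1,1)_9 → 5² + 1² + 1² = 25 + 1 + 1 = 27
27 = (3,0)_9 → 3² + 0² = 9 + 0 = 9
9 = (1,0)_9 → 1² + 0² = 1 + 0 = 1  — reached 1.
That took 3 steps.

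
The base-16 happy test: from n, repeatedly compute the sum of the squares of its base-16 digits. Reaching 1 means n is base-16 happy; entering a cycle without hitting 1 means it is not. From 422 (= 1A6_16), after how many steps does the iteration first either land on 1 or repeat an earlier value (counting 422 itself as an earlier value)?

422 = (1,10,6)_16 → 1² + 10² + 6² = 137
137 = (8,9)_16 → 8² + 9² = 145
145 = (9,1)_16 → 9² + 1² = 82
82 = (5,2)_16 → 5² + 2² = 29
29 = (1,13)_16 → 1² + 13² = 170
170 = (10,10)_16 → 10² + 10² = 200
200 = (12,8)_16 → 12² + 8² = 208
208 = (13,0)_16 → 13² + 0² = 169
169 = (10,9)_16 → 10² + 9² = 181
181 = (11,5)_16 → 11² + 5² = 146
146 = (9,2)_16 → 9² + 2² = 85
85 = (5,5)_16 → 5² + 5² = 50
50 = (3,2)_16 → 3² + 2² = 13
13 = (13)_16 → 13² = 169  — 169 repeats.
That took 14 steps.

14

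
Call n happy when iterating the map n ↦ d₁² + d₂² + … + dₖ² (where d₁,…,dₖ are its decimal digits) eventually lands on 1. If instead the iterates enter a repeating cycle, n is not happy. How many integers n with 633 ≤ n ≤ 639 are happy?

633: 633 → 54 → 41 → 17 → 50 → 25 → 29 → 85 → 89 → 145 → 42 → 20 → 4 → 16 → 37 → 58 → 89  (repeats 89)
634: 634 → 61 → 37 → 58 → 89 → 145 → 42 → 20 → 4 → 16 → 37  (repeats 37)
635: 635 → 70 → 49 → 97 → 130 → 10 → 1  (reaches 1)
636: 636 → 81 → 65 → 61 → 37 → 58 → 89 → 145 → 42 → 20 → 4 → 16 → 37  (repeats 37)
637: 637 → 94 → 97 → 130 → 10 → 1  (reaches 1)
638: 638 → 109 → 82 → 68 → 100 → 1  (reaches 1)
639: 639 → 126 → 41 → 17 → 50 → 25 → 29 → 85 → 89 → 145 → 42 → 20 → 4 → 16 → 37 → 58 → 89  (repeats 89)
happy: 635, 637, 638

3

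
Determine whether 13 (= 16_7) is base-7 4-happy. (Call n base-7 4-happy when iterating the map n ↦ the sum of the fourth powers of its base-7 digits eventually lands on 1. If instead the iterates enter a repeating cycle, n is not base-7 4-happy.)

not base-7 4-happy

13 = (1,6)_7 → 1⁴ + 6⁴ = 1297
1297 = (3,5,3,2)_7 → 3⁴ + 5⁴ + 3⁴ + 2⁴ = 803
803 = (2,2,2,5)_7 → 2⁴ + 2⁴ + 2⁴ + 5⁴ = 673
673 = (1,6,5,1)_7 → 1⁴ + 6⁴ + 5⁴ + 1⁴ = 1923
1923 = (5,4,1,5)_7 → 5⁴ + 4⁴ + 1⁴ + 5⁴ = 1507
1507 = (4,2,5,2)_7 → 4⁴ + 2⁴ + 5⁴ + 2⁴ = 913
913 = (2,4,4,3)_7 → 2⁴ + 4⁴ + 4⁴ + 3⁴ = 609
609 = (1,5,3,0)_7 → 1⁴ + 5⁴ + 3⁴ + 0⁴ = 707
707 = (2,0,3,0)_7 → 2⁴ + 0⁴ + 3⁴ + 0⁴ = 97
97 = (1,6,6)_7 → 1⁴ + 6⁴ + 6⁴ = 2593
2593 = (1,0,3,6,3)_7 → 1⁴ + 0⁴ + 3⁴ + 6⁴ + 3⁴ = 1459
1459 = (4,1,5,3)_7 → 4⁴ + 1⁴ + 5⁴ + 3⁴ = 963
963 = (2,5,4,4)_7 → 2⁴ + 5⁴ + 4⁴ + 4⁴ = 1153
1153 = (3,2,3,5)_7 → 3⁴ + 2⁴ + 3⁴ + 5⁴ = 803  — 803 already seen; the sequence cycles without reaching 1.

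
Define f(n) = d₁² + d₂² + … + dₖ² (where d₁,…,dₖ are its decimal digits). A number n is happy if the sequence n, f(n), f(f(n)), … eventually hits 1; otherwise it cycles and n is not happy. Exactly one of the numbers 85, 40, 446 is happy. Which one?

446

85: 85 → 89 → 145 → 42 → 20 → 4 → 16 → 37 → 58 → 89  — repeats 89 (not happy)
40: 40 → 16 → 37 → 58 → 89 → 145 → 42 → 20 → 4 → 16  — repeats 16 (not happy)
446: 446 → 68 → 100 → 1  — reaches 1 (happy)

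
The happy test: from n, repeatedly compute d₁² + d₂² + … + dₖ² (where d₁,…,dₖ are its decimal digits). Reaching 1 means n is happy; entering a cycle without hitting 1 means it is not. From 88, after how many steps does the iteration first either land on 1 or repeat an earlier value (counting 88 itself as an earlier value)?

88 → 8² + 8² = 128
128 → 1² + 2² + 8² = 69
69 → 6² + 9² = 117
117 → 1² + 1² + 7² = 51
51 → 5² + 1² = 26
26 → 2² + 6² = 40
40 → 4² + 0² = 16
16 → 1² + 6² = 37
37 → 3² + 7² = 58
58 → 5² + 8² = 89
89 → 8² + 9² = 145
145 → 1² + 4² + 5² = 42
42 → 4² + 2² = 20
20 → 2² + 0² = 4
4 → 4² = 16  — 16 repeats.
That took 15 steps.

15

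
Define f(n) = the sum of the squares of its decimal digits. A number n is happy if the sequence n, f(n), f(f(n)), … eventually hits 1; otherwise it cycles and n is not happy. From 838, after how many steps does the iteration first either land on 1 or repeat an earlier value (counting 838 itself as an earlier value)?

838 → 8² + 3² + 8² = 64 + 9 + 64 = 137
137 → 1² + 3² + 7² = 1 + 9 + 49 = 59
59 → 5² + 9² = 25 + 81 = 106
106 → 1² + 0² + 6² = 1 + 0 + 36 = 37
37 → 3² + 7² = 9 + 49 = 58
58 → 5² + 8² = 25 + 64 = 89
89 → 8² + 9² = 64 + 81 = 145
145 → 1² + 4² + 5² = 1 + 16 + 25 = 42
42 → 4² + 2² = 16 + 4 = 20
20 → 2² + 0² = 4 + 0 = 4
4 → 4² = 16
16 → 1² + 6² = 1 + 36 = 37  — 37 repeats.
That took 12 steps.

12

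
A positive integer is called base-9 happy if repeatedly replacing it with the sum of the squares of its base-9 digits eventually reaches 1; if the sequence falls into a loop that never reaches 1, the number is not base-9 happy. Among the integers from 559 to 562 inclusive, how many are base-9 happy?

1

559: 559 → 101 → 9 → 1  (reaches 1)
560: 560 → 104 → 30 → 18 → 4 → 16 → 50 → 50  (repeats 50)
561: 561 → 109 → 11 → 5 → 25 → 53 → 89 → 65 → 53  (repeats 53)
562: 562 → 116 → 74 → 68 → 74  (repeats 74)
base-9 happy: 559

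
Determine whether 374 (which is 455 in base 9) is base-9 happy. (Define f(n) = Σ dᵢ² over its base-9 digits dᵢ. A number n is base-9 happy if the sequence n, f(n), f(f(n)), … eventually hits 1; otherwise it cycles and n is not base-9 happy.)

374 = (4,5,5)_9 → 66
66 = (7,3)_9 → 58
58 = (6,4)_9 → 52
52 = (5,7)_9 → 74
74 = (8,2)_9 → 68
68 = (7,5)_9 → 74  — 74 already seen; the sequence cycles without reaching 1.

not base-9 happy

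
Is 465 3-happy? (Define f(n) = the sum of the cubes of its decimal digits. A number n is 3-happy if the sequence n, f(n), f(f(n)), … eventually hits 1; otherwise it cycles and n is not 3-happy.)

not 3-happy

465 → 405
405 → 189
189 → 1242
1242 → 81
81 → 513
513 → 153
153 → 153  — 153 already seen; the sequence cycles without reaching 1.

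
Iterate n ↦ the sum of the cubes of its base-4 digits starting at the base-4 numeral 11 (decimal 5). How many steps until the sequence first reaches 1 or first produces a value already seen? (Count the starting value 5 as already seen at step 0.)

3

5 = (1,1)_4 → 1³ + 1³ = 2
2 = (2)_4 → 2³ = 8
8 = (2,0)_4 → 2³ + 0³ = 8  — 8 repeats.
That took 3 steps.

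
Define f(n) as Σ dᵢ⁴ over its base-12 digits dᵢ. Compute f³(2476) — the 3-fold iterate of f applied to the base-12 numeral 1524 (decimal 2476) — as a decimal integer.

7984

2476 = (1,5,2,4)_12 → 1⁴ + 5⁴ + 2⁴ + 4⁴ = 898
898 = (6,2,10)_12 → 6⁴ + 2⁴ + 10⁴ = 11312
11312 = (6,6,6,8)_12 → 6⁴ + 6⁴ + 6⁴ + 8⁴ = 7984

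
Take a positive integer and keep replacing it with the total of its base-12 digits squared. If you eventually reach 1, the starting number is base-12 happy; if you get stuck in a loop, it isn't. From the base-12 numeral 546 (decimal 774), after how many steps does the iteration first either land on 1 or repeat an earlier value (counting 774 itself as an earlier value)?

774 = (5,4,6)_12 → 5² + 4² + 6² = 77
77 = (6,5)_12 → 6² + 5² = 61
61 = (5,1)_12 → 5² + 1² = 26
26 = (2,2)_12 → 2² + 2² = 8
8 = (8)_12 → 8² = 64
64 = (5,4)_12 → 5² + 4² = 41
41 = (3,5)_12 → 3² + 5² = 34
34 = (2,10)_12 → 2² + 10² = 104
104 = (8,8)_12 → 8² + 8² = 128
128 = (10,8)_12 → 10² + 8² = 164
164 = (1,1,8)_12 → 1² + 1² + 8² = 66
66 = (5,6)_12 → 5² + 6² = 61  — 61 repeats.
That took 12 steps.

12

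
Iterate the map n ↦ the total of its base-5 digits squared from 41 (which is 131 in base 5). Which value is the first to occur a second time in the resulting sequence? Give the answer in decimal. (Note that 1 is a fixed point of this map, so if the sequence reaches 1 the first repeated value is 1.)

1

41 = (1,3,1)_5 → 1² + 3² + 1² = 1 + 9 + 1 = 11
11 = (2,1)_5 → 2² + 1² = 4 + 1 = 5
5 = (1,0)_5 → 1² + 0² = 1 + 0 = 1  — reached the fixed point 1.
1 → 1, so 1 is the first repeated value.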